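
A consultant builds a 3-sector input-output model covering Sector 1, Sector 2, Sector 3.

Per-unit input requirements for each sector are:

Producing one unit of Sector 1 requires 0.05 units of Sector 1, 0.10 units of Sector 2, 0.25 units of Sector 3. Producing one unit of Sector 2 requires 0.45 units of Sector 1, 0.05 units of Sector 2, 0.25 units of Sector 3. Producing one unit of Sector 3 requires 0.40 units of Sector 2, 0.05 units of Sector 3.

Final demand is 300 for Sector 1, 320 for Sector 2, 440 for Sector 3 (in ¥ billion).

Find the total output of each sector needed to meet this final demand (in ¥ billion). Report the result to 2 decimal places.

x_1 = 677.04, x_2 = 762.65, x_3 = 842.02

I − A =
  [   0.95    -0.45     0.00]
  [  -0.10     0.95    -0.40]
  [  -0.25    -0.25     0.95]
Cofactors of I−A, C_ij = (−1)^(i+j)·(minor ij) (rows/columns in the sector order above):
  C_11 = (0.95)(0.95) − (-0.40)(-0.25) = 0.8025
  C_12 = −[(-0.10)(0.95) − (-0.40)(-0.25)] = 0.1950
  C_13 = (-0.10)(-0.25) − (0.95)(-0.25) = 0.2625
  C_21 = −[(-0.45)(0.95) − (0.00)(-0.25)] = 0.4275
  C_22 = (0.95)(0.95) − (0.00)(-0.25) = 0.9025
  C_23 = −[(0.95)(-0.25) − (-0.45)(-0.25)] = 0.3500
  C_31 = (-0.45)(-0.40) − (0.00)(0.95) = 0.1800
  C_32 = −[(0.95)(-0.40) − (0.00)(-0.10)] = 0.3800
  C_33 = (0.95)(0.95) − (-0.45)(-0.10) = 0.8575
det(I−A) = Σ_j (I−A)_1j·C_1j = (0.95)(0.8025) + (-0.45)(0.1950) + (0.00)(0.2625) = 0.674625
adj(I−A) = Cᵀ =
  [ 0.8025   0.4275   0.1800]
  [ 0.1950   0.9025   0.3800]
  [ 0.2625   0.3500   0.8575]
(I − A)⁻¹ = adj(I−A) / det(I−A) ≈
  [   1.1895     0.6337     0.2668]
  [   0.2890     1.3378     0.5633]
  [   0.3891     0.5188     1.2711]
x = (I − A)⁻¹ d = adj(I−A)·d / det(I−A), with det(I−A) = 0.674625:
  x_1 = (0.8025·300 + 0.4275·320 + 0.1800·440) / 0.674625 = 456.75 / 0.674625 ≈ 677.04
  x_2 = (0.1950·300 + 0.9025·320 + 0.3800·440) / 0.674625 = 514.50 / 0.674625 ≈ 762.65
  x_3 = (0.2625·300 + 0.3500·320 + 0.8575·440) / 0.674625 = 568.05 / 0.674625 ≈ 842.02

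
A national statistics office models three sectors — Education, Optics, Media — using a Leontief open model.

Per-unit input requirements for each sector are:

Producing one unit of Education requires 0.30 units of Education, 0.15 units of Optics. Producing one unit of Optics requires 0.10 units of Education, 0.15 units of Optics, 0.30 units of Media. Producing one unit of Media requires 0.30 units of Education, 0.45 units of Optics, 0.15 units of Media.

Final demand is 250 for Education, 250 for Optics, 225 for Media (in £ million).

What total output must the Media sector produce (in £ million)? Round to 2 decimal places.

x_3 = 504.55

I − A =
  [   0.70    -0.10    -0.30]
  [  -0.15     0.85    -0.45]
  [   0.00    -0.30     0.85]
Cofactors of I−A, C_ij = (−1)^(i+j)·(minor ij) (rows/columns in the sector order above):
  C_11 = (0.85)(0.85) − (-0.45)(-0.30) = 0.5875
  C_12 = −[(-0.15)(0.85) − (-0.45)(0.00)] = 0.1275
  C_13 = (-0.15)(-0.30) − (0.85)(0.00) = 0.0450
  C_21 = −[(-0.10)(0.85) − (-0.30)(-0.30)] = 0.1750
  C_22 = (0.70)(0.85) − (-0.30)(0.00) = 0.5950
  C_23 = −[(0.70)(-0.30) − (-0.10)(0.00)] = 0.2100
  C_31 = (-0.10)(-0.45) − (-0.30)(0.85) = 0.3000
  C_32 = −[(0.70)(-0.45) − (-0.30)(-0.15)] = 0.3600
  C_33 = (0.70)(0.85) − (-0.10)(-0.15) = 0.5800
det(I−A) = Σ_j (I−A)_1j·C_1j = (0.70)(0.5875) + (-0.10)(0.1275) + (-0.30)(0.0450) = 0.3850
adj(I−A) = Cᵀ =
  [ 0.5875   0.1750   0.3000]
  [ 0.1275   0.5950   0.3600]
  [ 0.0450   0.2100   0.5800]
(I − A)⁻¹ = adj(I−A) / det(I−A) ≈
  [   1.5260     0.4545     0.7792]
  [   0.3312     1.5455     0.9351]
  [   0.1169     0.5455     1.5065]
x = (I − A)⁻¹ d = adj(I−A)·d / det(I−A), with det(I−A) = 0.3850:
  x_1 = (0.5875·250 + 0.1750·250 + 0.3000·225) / 0.3850 = 258.125 / 0.3850 ≈ 670.45
  x_2 = (0.1275·250 + 0.5950·250 + 0.3600·225) / 0.3850 = 261.625 / 0.3850 ≈ 679.55
  x_3 = (0.0450·250 + 0.2100·250 + 0.5800·225) / 0.3850 = 194.25 / 0.3850 ≈ 504.55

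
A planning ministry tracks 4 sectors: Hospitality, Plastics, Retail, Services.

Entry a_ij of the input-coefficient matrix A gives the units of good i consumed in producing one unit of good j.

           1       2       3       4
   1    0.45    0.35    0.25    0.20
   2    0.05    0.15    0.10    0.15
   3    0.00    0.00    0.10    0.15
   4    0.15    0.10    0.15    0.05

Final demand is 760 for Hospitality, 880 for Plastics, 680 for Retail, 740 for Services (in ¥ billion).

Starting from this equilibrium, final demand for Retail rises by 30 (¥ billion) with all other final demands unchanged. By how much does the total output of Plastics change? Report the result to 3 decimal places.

Δx_2 = 7.337

I − A =
  [   0.55    -0.35    -0.25    -0.20]
  [  -0.05     0.85    -0.10    -0.15]
  [   0.00     0.00     0.90    -0.15]
  [  -0.15    -0.10    -0.15     0.95]
Compute the cofactors C_ij = (−1)^(i+j)·(3×3 minor ij) of I−A; the adjugate is their transpose:
adj(I−A) = Cᵀ =
  [ 0.692625   0.313125   0.266750   0.237375]
  [ 0.064125   0.425250   0.080625   0.093375]
  [ 0.019875   0.016125   0.384875   0.067500]
  [ 0.119250   0.096750   0.111375   0.405000]
det(I−A) = Σ_j (I−A)_1j·C_1j = (0.55)(0.692625) + (-0.35)(0.064125) + (-0.25)(0.019875) + (-0.20)(0.119250) = 0.32968125
(I − A)⁻¹ = adj(I−A) / det(I−A) ≈
  [   2.1009     0.9498     0.8091     0.7200]
  [   0.1945     1.2899     0.2446     0.2832]
  [   0.0603     0.0489     1.1674     0.2047]
  [   0.3617     0.2935     0.3378     1.2285]
Δx = (I − A)⁻¹ Δd with Δd having +30 in the Retail component and 0 elsewhere.
So Δx_2 = L_23 · (+30), where L_23 = adj(I−A)_23 / det(I−A) = 0.080625 / 0.32968125.
Δx_2 = 0.080625 × (+30) / 0.32968125 = 2.41875 / 0.32968125 ≈ 7.337.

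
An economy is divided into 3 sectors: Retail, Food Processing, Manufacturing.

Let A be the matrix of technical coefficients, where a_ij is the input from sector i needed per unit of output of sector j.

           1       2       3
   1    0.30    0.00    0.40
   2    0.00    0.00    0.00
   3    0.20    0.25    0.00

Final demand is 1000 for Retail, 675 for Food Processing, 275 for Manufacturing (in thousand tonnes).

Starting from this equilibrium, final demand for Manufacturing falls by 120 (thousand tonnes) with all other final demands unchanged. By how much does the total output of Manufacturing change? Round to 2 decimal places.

I − A =
  [   0.70     0.00    -0.40]
  [   0.00     1.00     0.00]
  [  -0.20    -0.25     1.00]
Cofactors of I−A, C_ij = (−1)^(i+j)·(minor ij) (rows/columns in the sector order above):
  C_11 = (1.00)(1.00) − (0.00)(-0.25) = 1.0000
  C_12 = −[(0.00)(1.00) − (0.00)(-0.20)] = 0.0000
  C_13 = (0.00)(-0.25) − (1.00)(-0.20) = 0.2000
  C_21 = −[(0.00)(1.00) − (-0.40)(-0.25)] = 0.1000
  C_22 = (0.70)(1.00) − (-0.40)(-0.20) = 0.6200
  C_23 = −[(0.70)(-0.25) − (0.00)(-0.20)] = 0.1750
  C_31 = (0.00)(0.00) − (-0.40)(1.00) = 0.4000
  C_32 = −[(0.70)(0.00) − (-0.40)(0.00)] = 0.0000
  C_33 = (0.70)(1.00) − (0.00)(0.00) = 0.7000
det(I−A) = Σ_j (I−A)_1j·C_1j = (0.70)(1.0000) + (0.00)(0.0000) + (-0.40)(0.2000) = 0.6200
adj(I−A) = Cᵀ =
  [ 1.0000   0.1000   0.4000]
  [ 0.0000   0.6200   0.0000]
  [ 0.2000   0.1750   0.7000]
(I − A)⁻¹ = adj(I−A) / det(I−A) ≈
  [   1.6129     0.1613     0.6452]
  [   0.0000     1.0000     0.0000]
  [   0.3226     0.2823     1.1290]
Δx = (I − A)⁻¹ Δd with Δd having -120 in the Manufacturing component and 0 elsewhere.
So Δx_3 = L_33 · (-120), where L_33 = adj(I−A)_33 / det(I−A) = 0.7000 / 0.6200.
Δx_3 = 0.7000 × (-120) / 0.6200 = -84.00 / 0.6200 ≈ -135.48.

Δx_3 = -135.48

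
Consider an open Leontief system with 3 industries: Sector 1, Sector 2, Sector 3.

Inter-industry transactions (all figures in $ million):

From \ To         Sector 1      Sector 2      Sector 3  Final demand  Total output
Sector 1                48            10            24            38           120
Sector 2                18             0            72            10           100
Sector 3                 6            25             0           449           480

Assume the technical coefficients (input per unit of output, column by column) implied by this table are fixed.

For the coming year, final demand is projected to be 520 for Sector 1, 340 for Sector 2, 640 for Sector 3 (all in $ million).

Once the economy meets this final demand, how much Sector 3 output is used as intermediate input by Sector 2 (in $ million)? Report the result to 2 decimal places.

Technical coefficients a_ij = z_ij / X_j:
  a_11 = 48/120 = 0.40, a_21 = 18/120 = 0.15, a_31 = 6/120 = 0.05
  a_12 = 10/100 = 0.10, a_22 = 0/100 = 0.00, a_32 = 25/100 = 0.25
  a_13 = 24/480 = 0.05, a_23 = 72/480 = 0.15, a_33 = 0/480 = 0.00
I − A =
  [   0.60    -0.10    -0.05]
  [  -0.15     1.00    -0.15]
  [  -0.05    -0.25     1.00]
Cofactors of I−A, C_ij = (−1)^(i+j)·(minor ij) (rows/columns in the sector order above):
  C_11 = (1.00)(1.00) − (-0.15)(-0.25) = 0.9625
  C_12 = −[(-0.15)(1.00) − (-0.15)(-0.05)] = 0.1575
  C_13 = (-0.15)(-0.25) − (1.00)(-0.05) = 0.0875
  C_21 = −[(-0.10)(1.00) − (-0.05)(-0.25)] = 0.1125
  C_22 = (0.60)(1.00) − (-0.05)(-0.05) = 0.5975
  C_23 = −[(0.60)(-0.25) − (-0.10)(-0.05)] = 0.1550
  C_31 = (-0.10)(-0.15) − (-0.05)(1.00) = 0.0650
  C_32 = −[(0.60)(-0.15) − (-0.05)(-0.15)] = 0.0975
  C_33 = (0.60)(1.00) − (-0.10)(-0.15) = 0.5850
det(I−A) = Σ_j (I−A)_1j·C_1j = (0.60)(0.9625) + (-0.10)(0.1575) + (-0.05)(0.0875) = 0.557375
adj(I−A) = Cᵀ =
  [ 0.9625   0.1125   0.0650]
  [ 0.1575   0.5975   0.0975]
  [ 0.0875   0.1550   0.5850]
(I − A)⁻¹ = adj(I−A) / det(I−A) ≈
  [   1.7268     0.2018     0.1166]
  [   0.2826     1.0720     0.1749]
  [   0.1570     0.2781     1.0496]
First solve x = (I − A)⁻¹ d = adj(I−A)·d / det(I−A); in particular x_2 = (0.1575·520 + 0.5975·340 + 0.0975·640) / 0.557375 = 347.45 / 0.557375 ≈ 623.3685.
Intermediate flow from 3 to 2: z_32 = a_32 · x_2 = 0.25 × 347.45 / 0.557375 = 86.8625 / 0.557375 ≈ 155.84.

z_32 = 155.84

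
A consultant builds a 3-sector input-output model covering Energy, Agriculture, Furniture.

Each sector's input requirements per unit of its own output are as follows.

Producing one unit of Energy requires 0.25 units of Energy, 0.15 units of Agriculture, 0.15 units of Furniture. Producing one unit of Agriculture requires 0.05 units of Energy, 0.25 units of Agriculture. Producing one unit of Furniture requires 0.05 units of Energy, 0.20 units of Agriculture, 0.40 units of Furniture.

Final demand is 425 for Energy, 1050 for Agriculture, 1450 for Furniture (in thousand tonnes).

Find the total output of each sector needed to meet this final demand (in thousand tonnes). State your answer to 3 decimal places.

x_1 = 894.898, x_2 = 2283.084, x_3 = 2640.391

I − A =
  [   0.75    -0.05    -0.05]
  [  -0.15     0.75    -0.20]
  [  -0.15     0.00     0.60]
Cofactors of I−A, C_ij = (−1)^(i+j)·(minor ij) (rows/columns in the sector order above):
  C_11 = (0.75)(0.60) − (-0.20)(0.00) = 0.4500
  C_12 = −[(-0.15)(0.60) − (-0.20)(-0.15)] = 0.1200
  C_13 = (-0.15)(0.00) − (0.75)(-0.15) = 0.1125
  C_21 = −[(-0.05)(0.60) − (-0.05)(0.00)] = 0.0300
  C_22 = (0.75)(0.60) − (-0.05)(-0.15) = 0.4425
  C_23 = −[(0.75)(0.00) − (-0.05)(-0.15)] = 0.0075
  C_31 = (-0.05)(-0.20) − (-0.05)(0.75) = 0.0475
  C_32 = −[(0.75)(-0.20) − (-0.05)(-0.15)] = 0.1575
  C_33 = (0.75)(0.75) − (-0.05)(-0.15) = 0.5550
det(I−A) = Σ_j (I−A)_1j·C_1j = (0.75)(0.4500) + (-0.05)(0.1200) + (-0.05)(0.1125) = 0.325875
adj(I−A) = Cᵀ =
  [ 0.4500   0.0300   0.0475]
  [ 0.1200   0.4425   0.1575]
  [ 0.1125   0.0075   0.5550]
(I − A)⁻¹ = adj(I−A) / det(I−A) ≈
  [   1.3809     0.0921     0.1458]
  [   0.3682     1.3579     0.4833]
  [   0.3452     0.0230     1.7031]
x = (I − A)⁻¹ d = adj(I−A)·d / det(I−A), with det(I−A) = 0.325875:
  x_1 = (0.4500·425 + 0.0300·1050 + 0.0475·1450) / 0.325875 = 291.625 / 0.325875 ≈ 894.898
  x_2 = (0.1200·425 + 0.4425·1050 + 0.1575·1450) / 0.325875 = 744.00 / 0.325875 ≈ 2283.084
  x_3 = (0.1125·425 + 0.0075·1050 + 0.5550·1450) / 0.325875 = 860.4375 / 0.325875 ≈ 2640.391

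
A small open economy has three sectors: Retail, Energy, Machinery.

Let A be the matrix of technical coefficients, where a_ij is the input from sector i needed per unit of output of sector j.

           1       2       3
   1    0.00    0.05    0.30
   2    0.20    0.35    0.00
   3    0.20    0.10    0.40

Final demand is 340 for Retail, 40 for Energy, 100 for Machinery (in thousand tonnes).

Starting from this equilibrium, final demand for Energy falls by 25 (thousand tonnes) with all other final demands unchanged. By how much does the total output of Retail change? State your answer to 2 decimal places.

Δx_1 = -4.42

I − A =
  [   1.00    -0.05    -0.30]
  [  -0.20     0.65     0.00]
  [  -0.20    -0.10     0.60]
Cofactors of I−A, C_ij = (−1)^(i+j)·(minor ij) (rows/columns in the sector order above):
  C_11 = (0.65)(0.60) − (0.00)(-0.10) = 0.3900
  C_12 = −[(-0.20)(0.60) − (0.00)(-0.20)] = 0.1200
  C_13 = (-0.20)(-0.10) − (0.65)(-0.20) = 0.1500
  C_21 = −[(-0.05)(0.60) − (-0.30)(-0.10)] = 0.0600
  C_22 = (1.00)(0.60) − (-0.30)(-0.20) = 0.5400
  C_23 = −[(1.00)(-0.10) − (-0.05)(-0.20)] = 0.1100
  C_31 = (-0.05)(0.00) − (-0.30)(0.65) = 0.1950
  C_32 = −[(1.00)(0.00) − (-0.30)(-0.20)] = 0.0600
  C_33 = (1.00)(0.65) − (-0.05)(-0.20) = 0.6400
det(I−A) = Σ_j (I−A)_1j·C_1j = (1.00)(0.3900) + (-0.05)(0.1200) + (-0.30)(0.1500) = 0.3390
adj(I−A) = Cᵀ =
  [ 0.3900   0.0600   0.1950]
  [ 0.1200   0.5400   0.0600]
  [ 0.1500   0.1100   0.6400]
(I − A)⁻¹ = adj(I−A) / det(I−A) ≈
  [   1.1504     0.1770     0.5752]
  [   0.3540     1.5929     0.1770]
  [   0.4425     0.3245     1.8879]
Δx = (I − A)⁻¹ Δd with Δd having -25 in the Energy component and 0 elsewhere.
So Δx_1 = L_12 · (-25), where L_12 = adj(I−A)_12 / det(I−A) = 0.0600 / 0.3390.
Δx_1 = 0.0600 × (-25) / 0.3390 = -1.50 / 0.3390 ≈ -4.42.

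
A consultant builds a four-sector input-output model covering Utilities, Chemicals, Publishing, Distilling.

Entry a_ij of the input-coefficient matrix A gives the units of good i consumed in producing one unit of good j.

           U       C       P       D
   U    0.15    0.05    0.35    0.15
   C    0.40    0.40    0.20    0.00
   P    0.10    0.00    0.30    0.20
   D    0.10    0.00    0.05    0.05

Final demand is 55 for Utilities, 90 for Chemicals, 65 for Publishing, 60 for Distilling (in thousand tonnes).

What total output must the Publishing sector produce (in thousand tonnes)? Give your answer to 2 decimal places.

I − A =
  [   0.85    -0.05    -0.35    -0.15]
  [  -0.40     0.60    -0.20     0.00]
  [  -0.10     0.00     0.70    -0.20]
  [  -0.10     0.00    -0.05     0.95]
Compute the cofactors C_ij = (−1)^(i+j)·(3×3 minor ij) of I−A; the adjugate is their transpose:
adj(I−A) = Cᵀ =
  [ 0.39300   0.03275   0.21350   0.10700]
  [ 0.28500   0.50525   0.29450   0.10700]
  [ 0.06900   0.00575   0.45650   0.10700]
  [ 0.04500   0.00375   0.04650   0.32100]
det(I−A) = Σ_j (I−A)_1j·C_1j = (0.85)(0.39300) + (-0.05)(0.28500) + (-0.35)(0.06900) + (-0.15)(0.04500) = 0.2889
(I − A)⁻¹ = adj(I−A) / det(I−A) ≈
  [   1.3603     0.1134     0.7390     0.3704]
  [   0.9865     1.7489     1.0194     0.3704]
  [   0.2388     0.0199     1.5801     0.3704]
  [   0.1558     0.0130     0.1610     1.1111]
x = (I − A)⁻¹ d = adj(I−A)·d / det(I−A), with det(I−A) = 0.2889:
  x_U = (0.39300·55 + 0.03275·90 + 0.21350·65 + 0.10700·60) / 0.2889 = 44.86 / 0.2889 ≈ 155.28
  x_C = (0.28500·55 + 0.50525·90 + 0.29450·65 + 0.10700·60) / 0.2889 = 86.71 / 0.2889 ≈ 300.14
  x_P = (0.06900·55 + 0.00575·90 + 0.45650·65 + 0.10700·60) / 0.2889 = 40.405 / 0.2889 ≈ 139.86
  x_D = (0.04500·55 + 0.00375·90 + 0.04650·65 + 0.32100·60) / 0.2889 = 25.095 / 0.2889 ≈ 86.86

x_P = 139.86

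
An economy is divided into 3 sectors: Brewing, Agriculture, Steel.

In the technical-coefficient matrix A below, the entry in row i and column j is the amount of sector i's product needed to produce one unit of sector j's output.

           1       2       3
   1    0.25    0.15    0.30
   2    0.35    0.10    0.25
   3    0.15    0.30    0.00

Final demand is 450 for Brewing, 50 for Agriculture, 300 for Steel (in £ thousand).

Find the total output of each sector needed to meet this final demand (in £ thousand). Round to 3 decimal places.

x_1 = 973.139, x_2 = 608.596, x_3 = 628.550

I − A =
  [   0.75    -0.15    -0.30]
  [  -0.35     0.90    -0.25]
  [  -0.15    -0.30     1.00]
Cofactors of I−A, C_ij = (−1)^(i+j)·(minor ij) (rows/columns in the sector order above):
  C_11 = (0.90)(1.00) − (-0.25)(-0.30) = 0.8250
  C_12 = −[(-0.35)(1.00) − (-0.25)(-0.15)] = 0.3875
  C_13 = (-0.35)(-0.30) − (0.90)(-0.15) = 0.2400
  C_21 = −[(-0.15)(1.00) − (-0.30)(-0.30)] = 0.2400
  C_22 = (0.75)(1.00) − (-0.30)(-0.15) = 0.7050
  C_23 = −[(0.75)(-0.30) − (-0.15)(-0.15)] = 0.2475
  C_31 = (-0.15)(-0.25) − (-0.30)(0.90) = 0.3075
  C_32 = −[(0.75)(-0.25) − (-0.30)(-0.35)] = 0.2925
  C_33 = (0.75)(0.90) − (-0.15)(-0.35) = 0.6225
det(I−A) = Σ_j (I−A)_1j·C_1j = (0.75)(0.8250) + (-0.15)(0.3875) + (-0.30)(0.2400) = 0.488625
adj(I−A) = Cᵀ =
  [ 0.8250   0.2400   0.3075]
  [ 0.3875   0.7050   0.2925]
  [ 0.2400   0.2475   0.6225]
(I − A)⁻¹ = adj(I−A) / det(I−A) ≈
  [   1.6884     0.4912     0.6293]
  [   0.7930     1.4428     0.5986]
  [   0.4912     0.5065     1.2740]
x = (I − A)⁻¹ d = adj(I−A)·d / det(I−A), with det(I−A) = 0.488625:
  x_1 = (0.8250·450 + 0.2400·50 + 0.3075·300) / 0.488625 = 475.50 / 0.488625 ≈ 973.139
  x_2 = (0.3875·450 + 0.7050·50 + 0.2925·300) / 0.488625 = 297.375 / 0.488625 ≈ 608.596
  x_3 = (0.2400·450 + 0.2475·50 + 0.6225·300) / 0.488625 = 307.125 / 0.488625 ≈ 628.550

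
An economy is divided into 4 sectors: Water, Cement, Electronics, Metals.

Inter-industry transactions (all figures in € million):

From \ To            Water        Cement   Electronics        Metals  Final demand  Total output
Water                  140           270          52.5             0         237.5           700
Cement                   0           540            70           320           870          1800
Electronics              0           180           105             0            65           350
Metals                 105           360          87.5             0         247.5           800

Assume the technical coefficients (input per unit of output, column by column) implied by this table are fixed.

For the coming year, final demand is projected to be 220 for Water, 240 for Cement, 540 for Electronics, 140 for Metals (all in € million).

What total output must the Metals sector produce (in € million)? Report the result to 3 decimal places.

Technical coefficients a_ij = z_ij / X_j:
  a_WW = 140/700 = 0.20, a_CW = 0/700 = 0.00, a_EW = 0/700 = 0.00, a_MW = 105/700 = 0.15
  a_WC = 270/1800 = 0.15, a_CC = 540/1800 = 0.30, a_EC = 180/1800 = 0.10, a_MC = 360/1800 = 0.20
  a_WE = 52.5/350 = 0.15, a_CE = 70/350 = 0.20, a_EE = 105/350 = 0.30, a_ME = 87.5/350 = 0.25
  a_WM = 0/800 = 0.00, a_CM = 320/800 = 0.40, a_EM = 0/800 = 0.00, a_MM = 0/800 = 0.00
I − A =
  [   0.80    -0.15    -0.15     0.00]
  [   0.00     0.70    -0.20    -0.40]
  [   0.00    -0.10     0.70     0.00]
  [  -0.15    -0.20    -0.25     1.00]
Compute the cofactors C_ij = (−1)^(i+j)·(3×3 minor ij) of I−A; the adjugate is their transpose:
adj(I−A) = Cᵀ =
  [ 0.40400   0.12000   0.13800   0.04800]
  [ 0.04200   0.56000   0.24900   0.22400]
  [ 0.00600   0.08000   0.48700   0.03200]
  [ 0.07050   0.15000   0.19225   0.37600]
det(I−A) = Σ_j (I−A)_1j·C_1j = (0.80)(0.40400) + (-0.15)(0.04200) + (-0.15)(0.00600) + (0.00)(0.07050) = 0.3160
(I − A)⁻¹ = adj(I−A) / det(I−A) ≈
  [   1.2785     0.3797     0.4367     0.1519]
  [   0.1329     1.7722     0.7880     0.7089]
  [   0.0190     0.2532     1.5411     0.1013]
  [   0.2231     0.4747     0.6084     1.1899]
x = (I − A)⁻¹ d = adj(I−A)·d / det(I−A), with det(I−A) = 0.3160:
  x_W = (0.40400·220 + 0.12000·240 + 0.13800·540 + 0.04800·140) / 0.3160 = 198.92 / 0.3160 ≈ 629.494
  x_C = (0.04200·220 + 0.56000·240 + 0.24900·540 + 0.22400·140) / 0.3160 = 309.46 / 0.3160 ≈ 979.304
  x_E = (0.00600·220 + 0.08000·240 + 0.48700·540 + 0.03200·140) / 0.3160 = 287.98 / 0.3160 ≈ 911.329
  x_M = (0.07050·220 + 0.15000·240 + 0.19225·540 + 0.37600·140) / 0.3160 = 207.965 / 0.3160 ≈ 658.117

x_M = 658.117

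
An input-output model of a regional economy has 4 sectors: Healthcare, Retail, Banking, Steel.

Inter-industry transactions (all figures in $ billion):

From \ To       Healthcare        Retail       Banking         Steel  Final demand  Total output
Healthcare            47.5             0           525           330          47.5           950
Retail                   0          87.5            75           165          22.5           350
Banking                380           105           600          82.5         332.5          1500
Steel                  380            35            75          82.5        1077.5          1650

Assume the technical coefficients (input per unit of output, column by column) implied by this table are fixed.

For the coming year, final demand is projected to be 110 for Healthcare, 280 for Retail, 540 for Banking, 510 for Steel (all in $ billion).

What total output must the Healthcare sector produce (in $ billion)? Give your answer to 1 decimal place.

x_H = 1140.5

Technical coefficients a_ij = z_ij / X_j:
  a_HH = 47.5/950 = 0.05, a_RH = 0/950 = 0.00, a_BH = 380/950 = 0.40, a_SH = 380/950 = 0.40
  a_HR = 0/350 = 0.00, a_RR = 87.5/350 = 0.25, a_BR = 105/350 = 0.30, a_SR = 35/350 = 0.10
  a_HB = 525/1500 = 0.35, a_RB = 75/1500 = 0.05, a_BB = 600/1500 = 0.40, a_SB = 75/1500 = 0.05
  a_HS = 330/1650 = 0.20, a_RS = 165/1650 = 0.10, a_BS = 82.5/1650 = 0.05, a_SS = 82.5/1650 = 0.05
I − A =
  [   0.95     0.00    -0.35    -0.20]
  [   0.00     0.75    -0.05    -0.10]
  [  -0.40    -0.30     0.60    -0.05]
  [  -0.40    -0.10    -0.05     0.95]
Compute the cofactors C_ij = (−1)^(i+j)·(3×3 minor ij) of I−A; the adjugate is their transpose:
adj(I−A) = Cᵀ =
  [ 0.403625   0.116500   0.254375   0.110625]
  [ 0.046000   0.347125   0.059875   0.049375]
  [ 0.308000   0.259500   0.607375   0.124125]
  [ 0.191000   0.099250   0.145375   0.308250]
det(I−A) = Σ_j (I−A)_1j·C_1j = (0.95)(0.403625) + (0.00)(0.046000) + (-0.35)(0.308000) + (-0.20)(0.191000) = 0.23744375
(I − A)⁻¹ = adj(I−A) / det(I−A) ≈
  [   1.6999     0.4906     1.0713     0.4659]
  [   0.1937     1.4619     0.2522     0.2079]
  [   1.2971     1.0929     2.5580     0.5228]
  [   0.8044     0.4180     0.6123     1.2982]
x = (I − A)⁻¹ d = adj(I−A)·d / det(I−A), with det(I−A) = 0.23744375:
  x_H = (0.403625·110 + 0.116500·280 + 0.254375·540 + 0.110625·510) / 0.23744375 = 270.80 / 0.23744375 ≈ 1140.5
  x_R = (0.046000·110 + 0.347125·280 + 0.059875·540 + 0.049375·510) / 0.23744375 = 159.76875 / 0.23744375 ≈ 672.9
  x_B = (0.308000·110 + 0.259500·280 + 0.607375·540 + 0.124125·510) / 0.23744375 = 497.82625 / 0.23744375 ≈ 2096.6
  x_S = (0.191000·110 + 0.099250·280 + 0.145375·540 + 0.308250·510) / 0.23744375 = 284.51 / 0.23744375 ≈ 1198.2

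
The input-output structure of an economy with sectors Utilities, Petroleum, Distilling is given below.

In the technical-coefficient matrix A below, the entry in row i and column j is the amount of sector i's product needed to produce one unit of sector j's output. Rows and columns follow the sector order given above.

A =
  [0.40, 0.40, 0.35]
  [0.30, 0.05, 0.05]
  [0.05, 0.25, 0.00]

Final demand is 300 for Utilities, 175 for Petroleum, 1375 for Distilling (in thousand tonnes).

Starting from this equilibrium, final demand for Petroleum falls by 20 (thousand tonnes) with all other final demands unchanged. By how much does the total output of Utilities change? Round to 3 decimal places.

I − A =
  [   0.60    -0.40    -0.35]
  [  -0.30     0.95    -0.05]
  [  -0.05    -0.25     1.00]
Cofactors of I−A, C_ij = (−1)^(i+j)·(minor ij) (rows/columns in the sector order above):
  C_11 = (0.95)(1.00) − (-0.05)(-0.25) = 0.9375
  C_12 = −[(-0.30)(1.00) − (-0.05)(-0.05)] = 0.3025
  C_13 = (-0.30)(-0.25) − (0.95)(-0.05) = 0.1225
  C_21 = −[(-0.40)(1.00) − (-0.35)(-0.25)] = 0.4875
  C_22 = (0.60)(1.00) − (-0.35)(-0.05) = 0.5825
  C_23 = −[(0.60)(-0.25) − (-0.40)(-0.05)] = 0.1700
  C_31 = (-0.40)(-0.05) − (-0.35)(0.95) = 0.3525
  C_32 = −[(0.60)(-0.05) − (-0.35)(-0.30)] = 0.1350
  C_33 = (0.60)(0.95) − (-0.40)(-0.30) = 0.4500
det(I−A) = Σ_j (I−A)_1j·C_1j = (0.60)(0.9375) + (-0.40)(0.3025) + (-0.35)(0.1225) = 0.398625
adj(I−A) = Cᵀ =
  [ 0.9375   0.4875   0.3525]
  [ 0.3025   0.5825   0.1350]
  [ 0.1225   0.1700   0.4500]
(I − A)⁻¹ = adj(I−A) / det(I−A) ≈
  [   2.3518     1.2230     0.8843]
  [   0.7589     1.4613     0.3387]
  [   0.3073     0.4265     1.1289]
Δx = (I − A)⁻¹ Δd with Δd having -20 in the Petroleum component and 0 elsewhere.
So Δx_U = L_UP · (-20), where L_UP = adj(I−A)_UP / det(I−A) = 0.4875 / 0.398625.
Δx_U = 0.4875 × (-20) / 0.398625 = -9.75 / 0.398625 ≈ -24.459.

Δx_U = -24.459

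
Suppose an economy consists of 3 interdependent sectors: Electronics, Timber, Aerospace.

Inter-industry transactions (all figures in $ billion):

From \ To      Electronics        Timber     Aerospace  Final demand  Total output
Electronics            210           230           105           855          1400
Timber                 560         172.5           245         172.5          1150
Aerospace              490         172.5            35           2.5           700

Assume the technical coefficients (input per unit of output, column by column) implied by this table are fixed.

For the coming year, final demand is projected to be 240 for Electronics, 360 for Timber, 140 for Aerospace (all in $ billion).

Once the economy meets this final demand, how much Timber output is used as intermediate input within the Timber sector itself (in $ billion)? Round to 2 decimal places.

z_22 = 136.10

Technical coefficients a_ij = z_ij / X_j:
  a_11 = 210/1400 = 0.15, a_21 = 560/1400 = 0.40, a_31 = 490/1400 = 0.35
  a_12 = 230/1150 = 0.20, a_22 = 172.5/1150 = 0.15, a_32 = 172.5/1150 = 0.15
  a_13 = 105/700 = 0.15, a_23 = 245/700 = 0.35, a_33 = 35/700 = 0.05
I − A =
  [   0.85    -0.20    -0.15]
  [  -0.40     0.85    -0.35]
  [  -0.35    -0.15     0.95]
Cofactors of I−A, C_ij = (−1)^(i+j)·(minor ij) (rows/columns in the sector order above):
  C_11 = (0.85)(0.95) − (-0.35)(-0.15) = 0.7550
  C_12 = −[(-0.40)(0.95) − (-0.35)(-0.35)] = 0.5025
  C_13 = (-0.40)(-0.15) − (0.85)(-0.35) = 0.3575
  C_21 = −[(-0.20)(0.95) − (-0.15)(-0.15)] = 0.2125
  C_22 = (0.85)(0.95) − (-0.15)(-0.35) = 0.7550
  C_23 = −[(0.85)(-0.15) − (-0.20)(-0.35)] = 0.1975
  C_31 = (-0.20)(-0.35) − (-0.15)(0.85) = 0.1975
  C_32 = −[(0.85)(-0.35) − (-0.15)(-0.40)] = 0.3575
  C_33 = (0.85)(0.85) − (-0.20)(-0.40) = 0.6425
det(I−A) = Σ_j (I−A)_1j·C_1j = (0.85)(0.7550) + (-0.20)(0.5025) + (-0.15)(0.3575) = 0.487625
adj(I−A) = Cᵀ =
  [ 0.7550   0.2125   0.1975]
  [ 0.5025   0.7550   0.3575]
  [ 0.3575   0.1975   0.6425]
(I − A)⁻¹ = adj(I−A) / det(I−A) ≈
  [   1.5483     0.4358     0.4050]
  [   1.0305     1.5483     0.7331]
  [   0.7331     0.4050     1.3176]
First solve x = (I − A)⁻¹ d = adj(I−A)·d / det(I−A); in particular x_2 = (0.5025·240 + 0.7550·360 + 0.3575·140) / 0.487625 = 442.45 / 0.487625 ≈ 907.3571.
Intermediate flow from 2 to 2: z_22 = a_22 · x_2 = 0.15 × 442.45 / 0.487625 = 66.3675 / 0.487625 ≈ 136.10.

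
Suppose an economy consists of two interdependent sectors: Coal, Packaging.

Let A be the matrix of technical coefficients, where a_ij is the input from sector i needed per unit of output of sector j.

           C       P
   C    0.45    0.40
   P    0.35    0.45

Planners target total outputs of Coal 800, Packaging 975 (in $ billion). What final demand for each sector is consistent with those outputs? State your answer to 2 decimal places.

d_C = 50.00, d_P = 256.25

I − A =
  [   0.55    -0.40]
  [  -0.35     0.55]
d = (I − A) x:
  d_C = (+0.55)·800 + (-0.40)·975 = 50.00
  d_P = (-0.35)·800 + (+0.55)·975 = 256.25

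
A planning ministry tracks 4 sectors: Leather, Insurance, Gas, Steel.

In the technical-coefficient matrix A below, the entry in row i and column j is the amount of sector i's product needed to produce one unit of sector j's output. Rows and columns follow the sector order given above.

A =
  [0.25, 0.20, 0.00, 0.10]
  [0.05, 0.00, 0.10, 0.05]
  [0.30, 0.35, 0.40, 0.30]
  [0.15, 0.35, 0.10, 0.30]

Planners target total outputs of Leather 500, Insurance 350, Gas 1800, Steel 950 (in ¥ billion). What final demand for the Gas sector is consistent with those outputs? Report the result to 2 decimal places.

I − A =
  [   0.75    -0.20     0.00    -0.10]
  [  -0.05     1.00    -0.10    -0.05]
  [  -0.30    -0.35     0.60    -0.30]
  [  -0.15    -0.35    -0.10     0.70]
d = (I − A) x:
  d_1 = (+0.75)·500 + (-0.20)·350 + (+0.00)·1800 + (-0.10)·950 = 210.00
  d_2 = (-0.05)·500 + (+1.00)·350 + (-0.10)·1800 + (-0.05)·950 = 97.50
  d_3 = (-0.30)·500 + (-0.35)·350 + (+0.60)·1800 + (-0.30)·950 = 522.50
  d_4 = (-0.15)·500 + (-0.35)·350 + (-0.10)·1800 + (+0.70)·950 = 287.50

d_3 = 522.50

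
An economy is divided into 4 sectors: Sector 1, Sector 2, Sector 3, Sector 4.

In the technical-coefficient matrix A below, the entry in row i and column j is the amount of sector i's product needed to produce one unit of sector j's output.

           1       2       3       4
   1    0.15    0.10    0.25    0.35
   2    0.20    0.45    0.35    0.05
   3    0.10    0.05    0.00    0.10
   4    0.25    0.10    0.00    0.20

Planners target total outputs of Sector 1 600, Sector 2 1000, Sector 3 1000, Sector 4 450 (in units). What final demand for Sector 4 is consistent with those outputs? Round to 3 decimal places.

I − A =
  [   0.85    -0.10    -0.25    -0.35]
  [  -0.20     0.55    -0.35    -0.05]
  [  -0.10    -0.05     1.00    -0.10]
  [  -0.25    -0.10     0.00     0.80]
d = (I − A) x:
  d_1 = (+0.85)·600 + (-0.10)·1000 + (-0.25)·1000 + (-0.35)·450 = 2.500
  d_2 = (-0.20)·600 + (+0.55)·1000 + (-0.35)·1000 + (-0.05)·450 = 57.500
  d_3 = (-0.10)·600 + (-0.05)·1000 + (+1.00)·1000 + (-0.10)·450 = 845.000
  d_4 = (-0.25)·600 + (-0.10)·1000 + (+0.00)·1000 + (+0.80)·450 = 110.000

d_4 = 110.000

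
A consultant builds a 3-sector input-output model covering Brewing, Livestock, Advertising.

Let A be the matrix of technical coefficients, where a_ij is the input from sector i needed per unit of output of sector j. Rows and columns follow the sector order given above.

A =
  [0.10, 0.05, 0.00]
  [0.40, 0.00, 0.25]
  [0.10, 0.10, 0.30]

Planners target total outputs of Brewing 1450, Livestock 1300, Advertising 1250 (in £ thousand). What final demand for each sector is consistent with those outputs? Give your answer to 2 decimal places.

I − A =
  [   0.90    -0.05     0.00]
  [  -0.40     1.00    -0.25]
  [  -0.10    -0.10     0.70]
d = (I − A) x:
  d_B = (+0.90)·1450 + (-0.05)·1300 + (+0.00)·1250 = 1240.00
  d_L = (-0.40)·1450 + (+1.00)·1300 + (-0.25)·1250 = 407.50
  d_A = (-0.10)·1450 + (-0.10)·1300 + (+0.70)·1250 = 600.00

d_B = 1240.00, d_L = 407.50, d_A = 600.00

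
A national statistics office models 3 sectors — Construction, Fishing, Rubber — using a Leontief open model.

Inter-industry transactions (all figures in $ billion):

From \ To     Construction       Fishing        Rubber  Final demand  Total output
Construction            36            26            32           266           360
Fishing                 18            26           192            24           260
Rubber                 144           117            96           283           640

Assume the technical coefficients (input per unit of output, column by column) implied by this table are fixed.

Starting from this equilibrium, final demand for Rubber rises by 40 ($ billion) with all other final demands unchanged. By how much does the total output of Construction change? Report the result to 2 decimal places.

Δx_C = 5.64

Technical coefficients a_ij = z_ij / X_j:
  a_CC = 36/360 = 0.10, a_FC = 18/360 = 0.05, a_RC = 144/360 = 0.40
  a_CF = 26/260 = 0.10, a_FF = 26/260 = 0.10, a_RF = 117/260 = 0.45
  a_CR = 32/640 = 0.05, a_FR = 192/640 = 0.30, a_RR = 96/640 = 0.15
I − A =
  [   0.90    -0.10    -0.05]
  [  -0.05     0.90    -0.30]
  [  -0.40    -0.45     0.85]
Cofactors of I−A, C_ij = (−1)^(i+j)·(minor ij) (rows/columns in the sector order above):
  C_11 = (0.90)(0.85) − (-0.30)(-0.45) = 0.6300
  C_12 = −[(-0.05)(0.85) − (-0.30)(-0.40)] = 0.1625
  C_13 = (-0.05)(-0.45) − (0.90)(-0.40) = 0.3825
  C_21 = −[(-0.10)(0.85) − (-0.05)(-0.45)] = 0.1075
  C_22 = (0.90)(0.85) − (-0.05)(-0.40) = 0.7450
  C_23 = −[(0.90)(-0.45) − (-0.10)(-0.40)] = 0.4450
  C_31 = (-0.10)(-0.30) − (-0.05)(0.90) = 0.0750
  C_32 = −[(0.90)(-0.30) − (-0.05)(-0.05)] = 0.2725
  C_33 = (0.90)(0.90) − (-0.10)(-0.05) = 0.8050
det(I−A) = Σ_j (I−A)_1j·C_1j = (0.90)(0.6300) + (-0.10)(0.1625) + (-0.05)(0.3825) = 0.531625
adj(I−A) = Cᵀ =
  [ 0.6300   0.1075   0.0750]
  [ 0.1625   0.7450   0.2725]
  [ 0.3825   0.4450   0.8050]
(I − A)⁻¹ = adj(I−A) / det(I−A) ≈
  [   1.1850     0.2022     0.1411]
  [   0.3057     1.4014     0.5126]
  [   0.7195     0.8371     1.5142]
Δx = (I − A)⁻¹ Δd with Δd having +40 in the Rubber component and 0 elsewhere.
So Δx_C = L_CR · (+40), where L_CR = adj(I−A)_CR / det(I−A) = 0.0750 / 0.531625.
Δx_C = 0.0750 × (+40) / 0.531625 = 3.00 / 0.531625 ≈ 5.64.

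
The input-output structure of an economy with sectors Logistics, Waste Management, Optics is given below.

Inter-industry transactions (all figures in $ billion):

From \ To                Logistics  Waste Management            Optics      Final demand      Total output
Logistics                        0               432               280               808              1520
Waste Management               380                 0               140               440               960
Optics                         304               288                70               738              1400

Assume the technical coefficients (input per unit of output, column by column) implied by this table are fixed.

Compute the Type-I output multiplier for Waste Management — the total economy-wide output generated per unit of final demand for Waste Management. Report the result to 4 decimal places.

Technical coefficients a_ij = z_ij / X_j:
  a_11 = 0/1520 = 0.00, a_21 = 380/1520 = 0.25, a_31 = 304/1520 = 0.20
  a_12 = 432/960 = 0.45, a_22 = 0/960 = 0.00, a_32 = 288/960 = 0.30
  a_13 = 280/1400 = 0.20, a_23 = 140/1400 = 0.10, a_33 = 70/1400 = 0.05
I − A =
  [   1.00    -0.45    -0.20]
  [  -0.25     1.00    -0.10]
  [  -0.20    -0.30     0.95]
Cofactors of I−A, C_ij = (−1)^(i+j)·(minor ij) (rows/columns in the sector order above):
  C_11 = (1.00)(0.95) − (-0.10)(-0.30) = 0.9200
  C_12 = −[(-0.25)(0.95) − (-0.10)(-0.20)] = 0.2575
  C_13 = (-0.25)(-0.30) − (1.00)(-0.20) = 0.2750
  C_21 = −[(-0.45)(0.95) − (-0.20)(-0.30)] = 0.4875
  C_22 = (1.00)(0.95) − (-0.20)(-0.20) = 0.9100
  C_23 = −[(1.00)(-0.30) − (-0.45)(-0.20)] = 0.3900
  C_31 = (-0.45)(-0.10) − (-0.20)(1.00) = 0.2450
  C_32 = −[(1.00)(-0.10) − (-0.20)(-0.25)] = 0.1500
  C_33 = (1.00)(1.00) − (-0.45)(-0.25) = 0.8875
det(I−A) = Σ_j (I−A)_1j·C_1j = (1.00)(0.9200) + (-0.45)(0.2575) + (-0.20)(0.2750) = 0.749125
adj(I−A) = Cᵀ =
  [ 0.9200   0.4875   0.2450]
  [ 0.2575   0.9100   0.1500]
  [ 0.2750   0.3900   0.8875]
(I − A)⁻¹ = adj(I−A) / det(I−A) ≈
  [   1.22810     0.65076     0.32705]
  [   0.34373     1.21475     0.20023]
  [   0.36709     0.52061     1.18472]
The output multiplier for sector j is the column-j sum of the Leontief inverse (I − A)⁻¹ = adj(I−A) / det(I−A).
Column 2 of adj(I−A): (0.4875, 0.9100, 0.3900); det(I−A) = 0.749125.
m_2 = (0.4875 + 0.9100 + 0.3900) / 0.749125 = 1.7875 / 0.749125 ≈ 2.3861.

m_2 = 2.3861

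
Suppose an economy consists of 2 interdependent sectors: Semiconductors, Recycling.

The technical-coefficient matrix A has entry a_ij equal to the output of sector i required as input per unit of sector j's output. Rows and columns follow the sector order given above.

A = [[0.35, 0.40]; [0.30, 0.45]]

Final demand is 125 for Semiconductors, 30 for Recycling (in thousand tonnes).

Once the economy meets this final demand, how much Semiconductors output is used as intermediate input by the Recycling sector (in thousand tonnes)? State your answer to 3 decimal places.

I − A =
  [   0.65    -0.40]
  [  -0.30     0.55]
det(I−A) = (0.65)(0.55) − (-0.40)(-0.30) = 0.2375
adj(I−A) = [[0.55, 0.40], [0.30, 0.65]]
(I − A)⁻¹ = adj(I−A) / det(I−A) ≈
  [   2.3158     1.6842]
  [   1.2632     2.7368]
First solve x = (I − A)⁻¹ d = adj(I−A)·d / det(I−A); in particular x_R = (0.30·125 + 0.65·30) / 0.2375 = 57.00 / 0.2375 = 240.00000.
Intermediate flow from S to R: z_SR = a_SR · x_R = 0.40 × 57.00 / 0.2375 = 22.80 / 0.2375 = 96.000.

z_SR = 96.000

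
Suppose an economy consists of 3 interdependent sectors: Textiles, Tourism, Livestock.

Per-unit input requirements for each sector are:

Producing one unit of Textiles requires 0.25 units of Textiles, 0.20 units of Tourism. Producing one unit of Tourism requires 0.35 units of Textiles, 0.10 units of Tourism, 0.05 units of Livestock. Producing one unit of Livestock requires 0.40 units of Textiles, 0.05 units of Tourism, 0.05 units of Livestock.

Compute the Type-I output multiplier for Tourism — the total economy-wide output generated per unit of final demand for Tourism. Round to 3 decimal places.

m_2 = 1.938

I − A =
  [   0.75    -0.35    -0.40]
  [  -0.20     0.90    -0.05]
  [   0.00    -0.05     0.95]
Cofactors of I−A, C_ij = (−1)^(i+j)·(minor ij) (rows/columns in the sector order above):
  C_11 = (0.90)(0.95) − (-0.05)(-0.05) = 0.8525
  C_12 = −[(-0.20)(0.95) − (-0.05)(0.00)] = 0.1900
  C_13 = (-0.20)(-0.05) − (0.90)(0.00) = 0.0100
  C_21 = −[(-0.35)(0.95) − (-0.40)(-0.05)] = 0.3525
  C_22 = (0.75)(0.95) − (-0.40)(0.00) = 0.7125
  C_23 = −[(0.75)(-0.05) − (-0.35)(0.00)] = 0.0375
  C_31 = (-0.35)(-0.05) − (-0.40)(0.90) = 0.3775
  C_32 = −[(0.75)(-0.05) − (-0.40)(-0.20)] = 0.1175
  C_33 = (0.75)(0.90) − (-0.35)(-0.20) = 0.6050
det(I−A) = Σ_j (I−A)_1j·C_1j = (0.75)(0.8525) + (-0.35)(0.1900) + (-0.40)(0.0100) = 0.568875
adj(I−A) = Cᵀ =
  [ 0.8525   0.3525   0.3775]
  [ 0.1900   0.7125   0.1175]
  [ 0.0100   0.0375   0.6050]
(I − A)⁻¹ = adj(I−A) / det(I−A) ≈
  [   1.4986     0.6196     0.6636]
  [   0.3340     1.2525     0.2065]
  [   0.0176     0.0659     1.0635]
The output multiplier for sector j is the column-j sum of the Leontief inverse (I − A)⁻¹ = adj(I−A) / det(I−A).
Column 2 of adj(I−A): (0.3525, 0.7125, 0.0375); det(I−A) = 0.568875.
m_2 = (0.3525 + 0.7125 + 0.0375) / 0.568875 = 1.1025 / 0.568875 ≈ 1.938.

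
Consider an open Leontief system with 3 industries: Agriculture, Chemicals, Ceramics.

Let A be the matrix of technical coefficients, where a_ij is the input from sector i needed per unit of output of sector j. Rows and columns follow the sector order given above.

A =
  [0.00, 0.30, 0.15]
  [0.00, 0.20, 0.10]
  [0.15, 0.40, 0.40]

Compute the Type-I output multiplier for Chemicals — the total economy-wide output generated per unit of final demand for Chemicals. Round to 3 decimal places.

I − A =
  [   1.00    -0.30    -0.15]
  [   0.00     0.80    -0.10]
  [  -0.15    -0.40     0.60]
Cofactors of I−A, C_ij = (−1)^(i+j)·(minor ij) (rows/columns in the sector order above):
  C_11 = (0.80)(0.60) − (-0.10)(-0.40) = 0.4400
  C_12 = −[(0.00)(0.60) − (-0.10)(-0.15)] = 0.0150
  C_13 = (0.00)(-0.40) − (0.80)(-0.15) = 0.1200
  C_21 = −[(-0.30)(0.60) − (-0.15)(-0.40)] = 0.2400
  C_22 = (1.00)(0.60) − (-0.15)(-0.15) = 0.5775
  C_23 = −[(1.00)(-0.40) − (-0.30)(-0.15)] = 0.4450
  C_31 = (-0.30)(-0.10) − (-0.15)(0.80) = 0.1500
  C_32 = −[(1.00)(-0.10) − (-0.15)(0.00)] = 0.1000
  C_33 = (1.00)(0.80) − (-0.30)(0.00) = 0.8000
det(I−A) = Σ_j (I−A)_1j·C_1j = (1.00)(0.4400) + (-0.30)(0.0150) + (-0.15)(0.1200) = 0.4175
adj(I−A) = Cᵀ =
  [ 0.4400   0.2400   0.1500]
  [ 0.0150   0.5775   0.1000]
  [ 0.1200   0.4450   0.8000]
(I − A)⁻¹ = adj(I−A) / det(I−A) ≈
  [   1.0539     0.5749     0.3593]
  [   0.0359     1.3832     0.2395]
  [   0.2874     1.0659     1.9162]
The output multiplier for sector j is the column-j sum of the Leontief inverse (I − A)⁻¹ = adj(I−A) / det(I−A).
Column 2 of adj(I−A): (0.2400, 0.5775, 0.4450); det(I−A) = 0.4175.
m_2 = (0.2400 + 0.5775 + 0.4450) / 0.4175 = 1.2625 / 0.4175 ≈ 3.024.

m_2 = 3.024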